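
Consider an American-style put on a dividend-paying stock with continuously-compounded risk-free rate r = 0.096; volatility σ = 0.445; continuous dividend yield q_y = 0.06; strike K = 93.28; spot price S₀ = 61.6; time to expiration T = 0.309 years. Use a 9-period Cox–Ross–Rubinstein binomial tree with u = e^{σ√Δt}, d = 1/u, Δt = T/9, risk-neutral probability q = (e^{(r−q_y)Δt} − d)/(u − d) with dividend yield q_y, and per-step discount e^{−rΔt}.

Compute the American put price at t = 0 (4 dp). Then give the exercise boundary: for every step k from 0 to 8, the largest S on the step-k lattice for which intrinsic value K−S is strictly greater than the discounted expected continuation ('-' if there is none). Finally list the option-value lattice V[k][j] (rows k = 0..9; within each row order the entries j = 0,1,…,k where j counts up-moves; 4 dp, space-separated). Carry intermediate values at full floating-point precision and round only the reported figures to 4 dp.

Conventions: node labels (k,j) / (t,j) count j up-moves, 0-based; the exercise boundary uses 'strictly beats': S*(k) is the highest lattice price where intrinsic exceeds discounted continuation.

Δt=0.03433, u=1.08595, d=0.92085, q=0.48689, disc=e^(-rΔt)=0.99671
k=9 terminal: V=max(K-S,0) → 63.9513 58.6931 52.4921 45.1793 36.5555 26.3855 14.3921 0.2485 0.0000 0.0000
k=8: j=0 S=31.8495 intr=61.4305 cont=61.1891 V=61.4305[EX]; j=1 S=37.5597 intr=55.7203 cont=55.4907 V=55.7203[EX]; j=2 S=44.2936 intr=48.9864 cont=48.7706 V=48.9864[EX]; j=3 S=52.2349 intr=41.0451 cont=40.8456 V=41.0451[EX]; j=4 S=61.6000 intr=31.6800 cont=31.4998 V=31.6800[EX]; j=5 S=72.6441 intr=20.6359 cont=20.4784 V=20.6359[EX]; j=6 S=85.6683 intr=7.6117 cont=7.4811 V=7.6117[EX]; j=7 S=101.0275 intr=0.0000 cont=0.1271 V=0.1271[hold]; j=8 S=119.1405 intr=0.0000 cont=0.0000 V=0.0000[hold]  S*(8)=85.6683
k=7: j=0 S=34.5869 intr=58.6931 cont=58.4573 V=58.6931[EX]; j=1 S=40.7879 intr=52.4921 cont=52.2691 V=52.4921[EX]; j=2 S=48.1007 intr=45.1793 cont=44.9714 V=45.1793[EX]; j=3 S=56.7245 intr=36.5555 cont=36.3653 V=36.5555[EX]; j=4 S=66.8945 intr=26.3855 cont=26.2162 V=26.3855[EX]; j=5 S=78.8879 intr=14.3921 cont=14.2475 V=14.3921[EX]; j=6 S=93.0315 intr=0.2485 cont=3.9545 V=3.9545[hold]; j=7 S=109.7108 intr=0.0000 cont=0.0650 V=0.0650[hold]  S*(7)=78.8879
k=6: j=0 S=37.5597 intr=55.7203 cont=55.4907 V=55.7203[EX]; j=1 S=44.2936 intr=48.9864 cont=48.7706 V=48.9864[EX]; j=2 S=52.2349 intr=41.0451 cont=40.8456 V=41.0451[EX]; j=3 S=61.6000 intr=31.6800 cont=31.4998 V=31.6800[EX]; j=4 S=72.6441 intr=20.6359 cont=20.4784 V=20.6359[EX]; j=5 S=85.6683 intr=7.6117 cont=9.2795 V=9.2795[hold]; j=6 S=101.0275 intr=0.0000 cont=2.0540 V=2.0540[hold]  S*(6)=72.6441
k=5: j=0 S=40.7879 intr=52.4921 cont=52.2691 V=52.4921[EX]; j=1 S=48.1007 intr=45.1793 cont=44.9714 V=45.1793[EX]; j=2 S=56.7245 intr=36.5555 cont=36.3653 V=36.5555[EX]; j=3 S=66.8945 intr=26.3855 cont=26.2162 V=26.3855[EX]; j=4 S=78.8879 intr=14.3921 cont=15.0569 V=15.0569[hold]; j=5 S=93.0315 intr=0.2485 cont=5.7425 V=5.7425[hold]  S*(5)=66.8945
k=4: j=0 S=44.2936 intr=48.9864 cont=48.7706 V=48.9864[EX]; j=1 S=52.2349 intr=41.0451 cont=40.8456 V=41.0451[EX]; j=2 S=61.6000 intr=31.6800 cont=31.4998 V=31.6800[EX]; j=3 S=72.6441 intr=20.6359 cont=20.8010 V=20.8010[hold]; j=4 S=85.6683 intr=7.6117 cont=10.4872 V=10.4872[hold]  S*(4)=61.6000
k=3: j=0 S=48.1007 intr=45.1793 cont=44.9714 V=45.1793[EX]; j=1 S=56.7245 intr=36.5555 cont=36.3653 V=36.5555[EX]; j=2 S=66.8945 intr=26.3855 cont=26.2963 V=26.3855[EX]; j=3 S=78.8879 intr=14.3921 cont=15.7274 V=15.7274[hold]  S*(3)=66.8945
k=2: j=0 S=52.2349 intr=41.0451 cont=40.8456 V=41.0451[EX]; j=1 S=61.6000 intr=31.6800 cont=31.4998 V=31.6800[EX]; j=2 S=72.6441 intr=20.6359 cont=21.1264 V=21.1264[hold]  S*(2)=61.6000
k=1: j=0 S=56.7245 intr=36.5555 cont=36.3653 V=36.5555[EX]; j=1 S=66.8945 intr=26.3855 cont=26.4543 V=26.4543[hold]  S*(1)=56.7245
k=0: j=0 S=61.6000 intr=31.6800 cont=31.5332 V=31.6800[EX]  S*(0)=61.6000

price = 31.6800
boundary = 61.6000 56.7245 61.6000 66.8945 61.6000 66.8945 72.6441 78.8879 85.6683
tree:
31.6800
36.5555 26.4543
41.0451 31.6800 21.1264
45.1793 36.5555 26.3855 15.7274
48.9864 41.0451 31.6800 20.8010 10.4872
52.4921 45.1793 36.5555 26.3855 15.0569 5.7425
55.7203 48.9864 41.0451 31.6800 20.6359 9.2795 2.0540
58.6931 52.4921 45.1793 36.5555 26.3855 14.3921 3.9545 0.0650
61.4305 55.7203 48.9864 41.0451 31.6800 20.6359 7.6117 0.1271 0.0000
63.9513 58.6931 52.4921 45.1793 36.5555 26.3855 14.3921 0.2485 0.0000 0.0000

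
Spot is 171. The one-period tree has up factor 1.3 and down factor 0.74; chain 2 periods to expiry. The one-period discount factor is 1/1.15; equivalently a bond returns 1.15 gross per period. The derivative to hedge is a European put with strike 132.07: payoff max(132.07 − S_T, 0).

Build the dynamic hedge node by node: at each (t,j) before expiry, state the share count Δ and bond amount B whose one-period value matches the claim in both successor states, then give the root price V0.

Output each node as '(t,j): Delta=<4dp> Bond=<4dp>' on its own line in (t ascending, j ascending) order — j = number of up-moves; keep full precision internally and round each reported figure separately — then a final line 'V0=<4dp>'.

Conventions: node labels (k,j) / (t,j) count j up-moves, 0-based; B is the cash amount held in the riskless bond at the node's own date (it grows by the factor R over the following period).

(0,0): Delta=-0.0935 Bond=18.0692
(1,0): Delta=-0.5423 Bond=77.5769
(1,1): Delta=0.0000 Bond=0.0000
V0=2.0849

Arbitrage-free pricing uses the up-move probability p* = (R−d)/(u−d) = 0.7321, discounting each step at R = 1.15.
Payoffs at expiry: V(2,0)=38.4304, V(2,1)=0.0000, V(2,2)=0.0000
  t=1,j=0: stock 126.5400 → up 164.5020 (V=0.0000), down 93.6396 (V=38.4304). Price 8.9512; hedge Δ=-0.5423, bond B=77.5769.
  t=1,j=1: stock 222.3000 → up 288.9900 (V=0.0000), down 164.5020 (V=0.0000). Price 0.0000; hedge Δ=0.0000, bond B=0.0000.
  t=0,j=0: stock 171.0000 → up 222.3000 (V=0.0000), down 126.5400 (V=8.9512). Price 2.0849; hedge Δ=-0.0935, bond B=18.0692.
Check: Δ(0,0)·S0 + B(0,0) = 2.0849 = V0.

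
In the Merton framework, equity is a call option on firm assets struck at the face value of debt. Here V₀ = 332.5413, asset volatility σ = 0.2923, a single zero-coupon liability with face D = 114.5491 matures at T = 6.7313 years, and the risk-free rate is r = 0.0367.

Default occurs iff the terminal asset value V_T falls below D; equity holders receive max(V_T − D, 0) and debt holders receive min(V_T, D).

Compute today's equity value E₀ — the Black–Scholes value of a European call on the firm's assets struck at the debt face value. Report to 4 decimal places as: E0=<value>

Equity is a call on the firm's assets struck at D = 114.5491:
d₁ = [ln(V₀/D) + (r + σ²/2)T] / (σ√T)
   = [ln(332.5413/114.5491) + (0.0367 + 0.5·0.2923²)·6.7313] / (0.2923·√6.7313)
   = [1.065761 + 0.534597] / 0.758365 = 2.110274
d₂ = d₁ − σ√T = 2.110274 − 0.758365 = 1.351909
N(d₁) = 0.982583,  N(d₂) = 0.911798,  e^(−rT) = 0.781110
E₀ = V₀·N(d₁) − D·e^(−rT)·N(d₂)
   = 332.5413·0.982583 − 114.5491·0.781110·0.911798 = 245.165739

E0=245.1657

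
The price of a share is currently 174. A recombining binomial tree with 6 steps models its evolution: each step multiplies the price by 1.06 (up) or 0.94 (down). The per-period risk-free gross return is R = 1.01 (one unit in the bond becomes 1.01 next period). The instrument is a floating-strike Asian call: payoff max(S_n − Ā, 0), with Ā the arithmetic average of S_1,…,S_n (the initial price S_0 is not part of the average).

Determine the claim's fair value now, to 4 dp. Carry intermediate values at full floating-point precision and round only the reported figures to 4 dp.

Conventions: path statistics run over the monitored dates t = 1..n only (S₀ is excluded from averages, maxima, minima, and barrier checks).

price = 7.5763

With p* = (R−d)/(u−d) = 0.5833, sum probability × payoff across the paths and divide by R^6.
Enumerate all 2^6 = 64 price paths (U = up ×1.06, D = down ×0.94); each path with k up-moves has probability p*^k·(1−p*)^(6−k).
DDDDDD: Ā=140.9025, payoff=0.0000, prob=0.005233
UDDDDD: Ā=158.8900, payoff=0.0000, prob=0.007326
DUDDDD: Ā=155.4100, payoff=0.0000, prob=0.007326
UUDDDD: Ā=175.2496, payoff=0.0000, prob=0.010256
DDUDDD: Ā=152.1388, payoff=0.0000, prob=0.007326
UDUDDD: Ā=171.5608, payoff=0.0000, prob=0.010256
DUUDDD: Ā=168.0808, payoff=0.0000, prob=0.010256
UUUDDD: Ā=189.5380, payoff=0.0000, prob=0.014359
DDDUDD: Ā=149.0639, payoff=0.0000, prob=0.007326
UDDUDD: Ā=168.0934, payoff=0.0000, prob=0.010256
DUDUDD: Ā=164.6134, payoff=0.0000, prob=0.010256
UUDUDD: Ā=185.6278, payoff=0.0000, prob=0.014359
DDUUDD: Ā=161.3422, payoff=0.0000, prob=0.010256
UDUUDD: Ā=181.9390, payoff=0.0000, prob=0.014359
DUUUDD: Ā=178.4590, payoff=0.0000, prob=0.014359
UUUUDD: Ā=201.2410, payoff=0.0000, prob=0.020102
DDDDUD: Ā=146.1735, payoff=0.0000, prob=0.007326
UDDDUD: Ā=164.8339, payoff=0.0000, prob=0.010256
DUDDUD: Ā=161.3539, payoff=0.0000, prob=0.010256
UUDDUD: Ā=181.9523, payoff=0.0000, prob=0.014359
DDUDUD: Ā=158.0827, payoff=0.0000, prob=0.010256
UDUDUD: Ā=178.2635, payoff=0.0000, prob=0.014359
DUUDUD: Ā=174.7835, payoff=0.0000, prob=0.014359
UUUDUD: Ā=197.0963, payoff=0.0000, prob=0.020102
DDDUUD: Ā=155.0078, payoff=0.0000, prob=0.010256
UDDUUD: Ā=174.7960, payoff=0.0000, prob=0.014359
DUDUUD: Ā=171.3160, payoff=0.8115, prob=0.014359
UUDUUD: Ā=193.1862, payoff=0.9151, prob=0.020102
DDUUUD: Ā=168.0448, payoff=4.0827, prob=0.014359
UDUUUD: Ā=189.4974, payoff=4.6039, prob=0.020102
DUUUUD: Ā=186.0174, payoff=8.0839, prob=0.020102
UUUUUD: Ā=209.7643, payoff=9.1159, prob=0.028143
DDDDDU: Ā=143.4565, payoff=0.0000, prob=0.007326
UDDDDU: Ā=161.7701, payoff=0.0000, prob=0.010256
DUDDDU: Ā=158.2901, payoff=0.0000, prob=0.010256
UUDDDU: Ā=178.4973, payoff=0.0000, prob=0.014359
DDUDDU: Ā=155.0189, payoff=0.0000, prob=0.010256
UDUDDU: Ā=174.8085, payoff=0.0000, prob=0.014359
DUUDDU: Ā=171.3285, payoff=0.7990, prob=0.014359
UUUDDU: Ā=193.2002, payoff=0.9010, prob=0.020102
DDDUDU: Ā=151.9439, payoff=0.6975, prob=0.010256
UDDUDU: Ā=171.3410, payoff=0.7865, prob=0.014359
DUDUDU: Ā=167.8610, payoff=4.2665, prob=0.014359
UUDUDU: Ā=189.2901, payoff=4.8112, prob=0.020102
DDUUDU: Ā=164.5898, payoff=7.5377, prob=0.014359
UDUUDU: Ā=185.6013, payoff=8.5000, prob=0.020102
DUUUDU: Ā=182.1213, payoff=11.9800, prob=0.020102
UUUUDU: Ā=205.3708, payoff=13.5093, prob=0.028143
DDDDUU: Ā=149.0535, payoff=3.5879, prob=0.010256
UDDDUU: Ā=168.0816, payoff=4.0459, prob=0.014359
DUDDUU: Ā=164.6016, payoff=7.5259, prob=0.014359
UUDDUU: Ā=185.6146, payoff=8.4867, prob=0.020102
DDUDUU: Ā=161.3304, payoff=10.7971, prob=0.014359
UDUDUU: Ā=181.9258, payoff=12.1755, prob=0.020102
DUUDUU: Ā=178.4458, payoff=15.6555, prob=0.020102
UUUDUU: Ā=201.2261, payoff=17.6541, prob=0.028143
DDDUUU: Ā=158.2555, payoff=13.8721, prob=0.014359
UDDUUU: Ā=178.4583, payoff=15.6430, prob=0.020102
DUDUUU: Ā=174.9783, payoff=19.1230, prob=0.020102
UUDUUU: Ā=197.3160, payoff=21.5642, prob=0.028143
DDUUUU: Ā=171.7071, payoff=22.3942, prob=0.020102
UDUUUU: Ā=193.6272, payoff=25.2530, prob=0.028143
DUUUUU: Ā=190.1472, payoff=28.7330, prob=0.028143
UUUUUU: Ā=214.4213, payoff=32.4010, prob=0.039400
Price = Σ prob·payoff / R^6 = 8.042369 / 1.061520 = 7.5763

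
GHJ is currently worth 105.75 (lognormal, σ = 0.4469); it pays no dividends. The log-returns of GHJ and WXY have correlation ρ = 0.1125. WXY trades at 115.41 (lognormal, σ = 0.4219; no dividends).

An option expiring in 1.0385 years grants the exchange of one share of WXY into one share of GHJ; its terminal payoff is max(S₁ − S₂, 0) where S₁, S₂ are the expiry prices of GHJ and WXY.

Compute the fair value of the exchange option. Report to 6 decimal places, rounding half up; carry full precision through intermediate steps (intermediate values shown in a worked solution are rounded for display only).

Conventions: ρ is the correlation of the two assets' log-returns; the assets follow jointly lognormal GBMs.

σ_eff = √(σ₁² + σ₂² − 2ρσ₁σ₂) = √(0.4469² + 0.4219² − 2·0.1125·0.4469·0.4219) = 0.579048
d₁ = (ln(S₁/S₂) + (q₂ − q₁ + σ_eff²/2)T) / (σ_eff√T) = (ln(105.75/115.41) + (0.0 − 0.0 + 0.167648)·1.0385) / 0.590089 = 0.146909
d₂ = d₁ − σ_eff√T = 0.146909 − 0.590089 = -0.443180
N(d₁) = 0.558398,  N(d₂) = 0.328818
V = S₁·e^{−q₁T}·N(d₁) − S₂·e^{−q₂T}·N(d₂) = 59.050592 − 37.948855 = 21.101737
Key observation: pricing in WXY-units makes this a unit-strike call on the ratio S₁/S₂ — the risk-free rate cancels and cannot affect the value.

exchange price = 21.101737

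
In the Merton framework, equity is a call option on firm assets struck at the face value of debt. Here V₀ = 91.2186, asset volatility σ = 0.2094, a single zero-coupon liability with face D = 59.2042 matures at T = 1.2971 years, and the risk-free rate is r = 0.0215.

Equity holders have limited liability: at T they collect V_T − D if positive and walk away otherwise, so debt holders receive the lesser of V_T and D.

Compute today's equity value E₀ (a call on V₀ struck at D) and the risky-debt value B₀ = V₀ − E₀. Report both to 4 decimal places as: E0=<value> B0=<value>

Apply the equity-as-call identities (strike 59.2042, horizon 1.2971 years):
d₁ = [ln(V₀/D) + (r + σ²/2)T] / (σ√T)
   = [ln(91.2186/59.2042) + (0.0215 + 0.5·0.2094²)·1.2971] / (0.2094·√1.2971)
   = [0.432266 + 0.056326] / 0.238486 = 2.048721
d₂ = d₁ − σ√T = 2.048721 − 0.238486 = 1.810235
N(d₁) = 0.979755,  N(d₂) = 0.964870,  e^(−rT) = 0.972498
E₀ = V₀·N(d₁) − D·e^(−rT)·N(d₂)
   = 91.2186·0.979755 − 59.2042·0.972498·0.964870 = 33.818588
B₀ = V₀ − E₀ = 91.2186 − 33.818588 = 57.400012

E0=33.8186 B0=57.4000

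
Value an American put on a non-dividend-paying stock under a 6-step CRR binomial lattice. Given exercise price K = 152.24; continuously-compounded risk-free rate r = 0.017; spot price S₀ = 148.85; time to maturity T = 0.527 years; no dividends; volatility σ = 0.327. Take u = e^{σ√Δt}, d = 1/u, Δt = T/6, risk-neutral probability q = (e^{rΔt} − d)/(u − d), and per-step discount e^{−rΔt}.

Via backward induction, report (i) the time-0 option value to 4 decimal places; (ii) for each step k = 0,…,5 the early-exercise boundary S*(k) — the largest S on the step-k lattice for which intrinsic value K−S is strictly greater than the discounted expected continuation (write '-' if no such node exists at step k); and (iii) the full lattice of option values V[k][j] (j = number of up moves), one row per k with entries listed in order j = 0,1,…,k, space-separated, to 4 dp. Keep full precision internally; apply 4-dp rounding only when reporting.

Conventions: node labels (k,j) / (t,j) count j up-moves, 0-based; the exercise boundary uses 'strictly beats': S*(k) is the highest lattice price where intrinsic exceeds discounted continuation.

price = 15.3118
boundary = - - - 111.2971 122.6231 135.1016
tree:
15.3118
22.0898 8.1183
30.7468 12.9097 3.0246
40.9429 19.9493 5.4292 0.4650
51.2228 29.6169 9.6830 0.9017 0.0000
60.5531 40.9429 17.1384 1.7484 0.0000 0.0000
69.0217 51.2228 29.6169 3.3900 0.0000 0.0000 0.0000

Δt=0.08783  u=1.10176  d=0.90764  q=0.48349  discount=0.99851
step 6 (expiry): payoffs max(K−S,0) = 69.0217 51.2228 29.6169 3.3900 0.0000 0.0000 0.0000
step 5: (k=5,j=0): S=91.6869, K−S=60.5531, hold=60.3260 ⇒ V=60.5531 exercise | (k=5,j=1): S=111.2971, K−S=40.9429, hold=40.7158 ⇒ V=40.9429 exercise | (k=5,j=2): S=135.1016, K−S=17.1384, hold=16.9112 ⇒ V=17.1384 exercise | (k=5,j=3): S=163.9975, K−S=0.0000, hold=1.7484 ⇒ V=1.7484 continue | (k=5,j=4): S=199.0737, K−S=0.0000, hold=0.0000 ⇒ V=0.0000 continue | (k=5,j=5): S=241.6521, K−S=0.0000, hold=0.0000 ⇒ V=0.0000 continue  boundary S*=135.1016
step 4: (k=4,j=0): S=101.0172, K−S=51.2228, hold=50.9956 ⇒ V=51.2228 exercise | (k=4,j=1): S=122.6231, K−S=29.6169, hold=29.3898 ⇒ V=29.6169 exercise | (k=4,j=2): S=148.8500, K−S=3.3900, hold=9.6830 ⇒ V=9.6830 continue | (k=4,j=3): S=180.6864, K−S=0.0000, hold=0.9017 ⇒ V=0.9017 continue | (k=4,j=4): S=219.3321, K−S=0.0000, hold=0.0000 ⇒ V=0.0000 continue  boundary S*=122.6231
step 3: (k=3,j=0): S=111.2971, K−S=40.9429, hold=40.7158 ⇒ V=40.9429 exercise | (k=3,j=1): S=135.1016, K−S=17.1384, hold=19.9493 ⇒ V=19.9493 continue | (k=3,j=2): S=163.9975, K−S=0.0000, hold=5.4292 ⇒ V=5.4292 continue | (k=3,j=3): S=199.0737, K−S=0.0000, hold=0.4650 ⇒ V=0.4650 continue  boundary S*=111.2971
step 2: (k=2,j=0): S=122.6231, K−S=29.6169, hold=30.7468 ⇒ V=30.7468 continue | (k=2,j=1): S=148.8500, K−S=3.3900, hold=12.9097 ⇒ V=12.9097 continue | (k=2,j=2): S=180.6864, K−S=0.0000, hold=3.0246 ⇒ V=3.0246 continue  boundary S*=-
step 1: (k=1,j=0): S=135.1016, K−S=17.1384, hold=22.0898 ⇒ V=22.0898 continue | (k=1,j=1): S=163.9975, K−S=0.0000, hold=8.1183 ⇒ V=8.1183 continue  boundary S*=-
step 0: (k=0,j=0): S=148.8500, K−S=3.3900, hold=15.3118 ⇒ V=15.3118 continue  boundary S*=-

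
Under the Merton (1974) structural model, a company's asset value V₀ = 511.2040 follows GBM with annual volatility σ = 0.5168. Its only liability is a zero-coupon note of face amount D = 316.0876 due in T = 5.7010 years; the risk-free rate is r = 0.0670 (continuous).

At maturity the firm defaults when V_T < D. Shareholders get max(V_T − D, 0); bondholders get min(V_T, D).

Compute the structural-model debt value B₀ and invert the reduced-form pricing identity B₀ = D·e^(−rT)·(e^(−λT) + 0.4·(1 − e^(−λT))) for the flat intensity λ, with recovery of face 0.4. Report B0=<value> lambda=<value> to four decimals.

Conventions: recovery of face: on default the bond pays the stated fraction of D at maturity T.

Work the structural quantities from V₀ = 511.2040 against face 316.0876:
d₁ = [ln(V₀/D) + (r + σ²/2)T] / (σ√T)
   = [ln(511.2040/316.0876) + (0.0670 + 0.5·0.5168²)·5.7010] / (0.5168·√5.7010)
   = [0.480749 + 1.143285] / 1.233951 = 1.316125
d₂ = d₁ − σ√T = 1.316125 − 1.233951 = 0.082174
N(d₁) = 0.905934,  N(d₂) = 0.532746,  e^(−rT) = 0.682518
E₀ = V₀·N(d₁) − D·e^(−rT)·N(d₂)
   = 511.2040·0.905934 − 316.0876·0.682518·0.532746 = 348.184985
B₀ = V₀ − E₀ = 511.2040 − 348.184985 = 163.019015
e^(−λT) = (B₀·e^(rT)/D − 0.4)/(1 − 0.4) = (163.0190·1.465164/316.0876 − 0.4)/0.6 = 0.59273909
λ = −ln(0.59273909)/5.7010 = 0.091738

B0=163.0190 lambda=0.0917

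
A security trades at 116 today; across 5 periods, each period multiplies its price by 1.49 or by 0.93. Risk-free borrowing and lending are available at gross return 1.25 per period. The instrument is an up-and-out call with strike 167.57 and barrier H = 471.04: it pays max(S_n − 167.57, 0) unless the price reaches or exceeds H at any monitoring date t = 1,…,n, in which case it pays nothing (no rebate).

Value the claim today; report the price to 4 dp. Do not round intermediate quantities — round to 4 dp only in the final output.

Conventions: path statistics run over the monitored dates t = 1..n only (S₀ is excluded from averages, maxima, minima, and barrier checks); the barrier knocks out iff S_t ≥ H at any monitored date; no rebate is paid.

price = 21.7857

With p* = (R−d)/(u−d) = 0.5714, sum probability × payoff across the paths and divide by R^5.
Enumerate all 2^5 = 32 price paths (U = up ×1.49, D = down ×0.93); each path with k up-moves has probability p*^k·(1−p*)^(5−k).
DDDDD: M=107.8800, payoff=0.0000, prob=0.014458
UDDDD: M=172.8400, payoff=0.0000, prob=0.019278
DUDDD: M=160.7412, payoff=0.0000, prob=0.019278
UUDDD: M=257.5316, payoff=39.5773, prob=0.025704
DDUDD: M=149.4893, payoff=0.0000, prob=0.019278
UDUDD: M=239.5044, payoff=39.5773, prob=0.025704
DUUDD: M=239.5044, payoff=39.5773, prob=0.025704
UUUDD: M=383.7221, payoff=164.3112, prob=0.034271
DDDUD: M=139.0251, payoff=0.0000, prob=0.019278
UDDUD: M=222.7391, payoff=39.5773, prob=0.025704
DUDUD: M=222.7391, payoff=39.5773, prob=0.025704
UUDUD: M=356.8615, payoff=164.3112, prob=0.034271
DDUUD: M=222.7391, payoff=39.5773, prob=0.025704
UDUUD: M=356.8615, payoff=164.3112, prob=0.034271
DUUUD: M=356.8615, payoff=164.3112, prob=0.034271
UUUUD: M=571.7459, payoff=0.0000, prob=0.045695
DDDDU: M=129.2933, payoff=0.0000, prob=0.019278
UDDDU: M=207.1473, payoff=39.5773, prob=0.025704
DUDDU: M=207.1473, payoff=39.5773, prob=0.025704
UUDDU: M=331.8812, payoff=164.3112, prob=0.034271
DDUDU: M=207.1473, payoff=39.5773, prob=0.025704
UDUDU: M=331.8812, payoff=164.3112, prob=0.034271
DUUDU: M=331.8812, payoff=164.3112, prob=0.034271
UUUDU: M=531.7237, payoff=0.0000, prob=0.045695
DDDUU: M=207.1473, payoff=39.5773, prob=0.025704
UDDUU: M=331.8812, payoff=164.3112, prob=0.034271
DUDUU: M=331.8812, payoff=164.3112, prob=0.034271
UUDUU: M=531.7237, payoff=0.0000, prob=0.045695
DDUUU: M=331.8812, payoff=164.3112, prob=0.034271
UDUUU: M=531.7237, payoff=0.0000, prob=0.045695
DUUUU: M=531.7237, payoff=0.0000, prob=0.045695
UUUUU: M=851.9014, payoff=0.0000, prob=0.060927
Price = Σ prob·payoff / R^5 = 66.484609 / 3.051758 = 21.7857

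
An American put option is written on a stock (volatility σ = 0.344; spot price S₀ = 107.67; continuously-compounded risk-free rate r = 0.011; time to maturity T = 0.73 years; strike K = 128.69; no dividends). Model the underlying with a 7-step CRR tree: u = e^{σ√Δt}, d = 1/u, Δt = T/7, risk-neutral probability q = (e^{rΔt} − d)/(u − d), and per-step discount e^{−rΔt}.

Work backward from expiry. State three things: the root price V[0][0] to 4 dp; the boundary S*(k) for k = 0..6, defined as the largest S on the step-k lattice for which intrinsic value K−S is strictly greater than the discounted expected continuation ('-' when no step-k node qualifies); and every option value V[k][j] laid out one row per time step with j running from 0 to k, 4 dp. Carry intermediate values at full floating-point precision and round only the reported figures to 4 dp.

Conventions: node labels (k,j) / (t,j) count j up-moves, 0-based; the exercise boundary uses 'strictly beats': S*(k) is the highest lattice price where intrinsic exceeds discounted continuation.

price = 26.4124
boundary = - - - 77.1541 86.2192 96.3495 107.6700
tree:
26.4124
34.1642 17.9907
42.7275 24.8726 10.5008
51.5359 33.1882 15.8300 4.6925
59.6480 42.4708 23.1071 7.9023 1.1904
66.9071 51.5359 32.3405 13.0555 2.2804 0.0000
73.4030 59.6480 42.4708 21.0200 4.3687 0.0000 0.0000
79.2159 66.9071 51.5359 32.3405 8.3694 0.0000 0.0000 0.0000

Δt=0.10429  u=1.11749  d=0.89486  q=0.47741  discount=0.99885
step 7 (expiry): payoffs max(K−S,0) = 79.2159 66.9071 51.5359 32.3405 8.3694 0.0000 0.0000 0.0000
step 6: (k=6,j=0): S=55.2870, K−S=73.4030, hold=73.2555 ⇒ V=73.4030 exercise | (k=6,j=1): S=69.0420, K−S=59.6480, hold=59.5004 ⇒ V=59.6480 exercise | (k=6,j=2): S=86.2192, K−S=42.4708, hold=42.3232 ⇒ V=42.4708 exercise | (k=6,j=3): S=107.6700, K−S=21.0200, hold=20.8725 ⇒ V=21.0200 exercise | (k=6,j=4): S=134.4576, K−S=0.0000, hold=4.3687 ⇒ V=4.3687 continue | (k=6,j=5): S=167.9098, K−S=0.0000, hold=0.0000 ⇒ V=0.0000 continue | (k=6,j=6): S=209.6846, K−S=0.0000, hold=0.0000 ⇒ V=0.0000 continue  boundary S*=107.6700
step 5: (k=5,j=0): S=61.7829, K−S=66.9071, hold=66.7596 ⇒ V=66.9071 exercise | (k=5,j=1): S=77.1541, K−S=51.5359, hold=51.3884 ⇒ V=51.5359 exercise | (k=5,j=2): S=96.3495, K−S=32.3405, hold=32.1930 ⇒ V=32.3405 exercise | (k=5,j=3): S=120.3206, K−S=8.3694, hold=13.0555 ⇒ V=13.0555 continue | (k=5,j=4): S=150.2556, K−S=0.0000, hold=2.2804 ⇒ V=2.2804 continue | (k=5,j=5): S=187.6382, K−S=0.0000, hold=0.0000 ⇒ V=0.0000 continue  boundary S*=96.3495
step 4: (k=4,j=0): S=69.0420, K−S=59.6480, hold=59.5004 ⇒ V=59.6480 exercise | (k=4,j=1): S=86.2192, K−S=42.4708, hold=42.3232 ⇒ V=42.4708 exercise | (k=4,j=2): S=107.6700, K−S=21.0200, hold=23.1071 ⇒ V=23.1071 continue | (k=4,j=3): S=134.4576, K−S=0.0000, hold=7.9023 ⇒ V=7.9023 continue | (k=4,j=4): S=167.9098, K−S=0.0000, hold=1.1904 ⇒ V=1.1904 continue  boundary S*=86.2192
step 3: (k=3,j=0): S=77.1541, K−S=51.5359, hold=51.3884 ⇒ V=51.5359 exercise | (k=3,j=1): S=96.3495, K−S=32.3405, hold=33.1882 ⇒ V=33.1882 continue | (k=3,j=2): S=120.3206, K−S=8.3694, hold=15.8300 ⇒ V=15.8300 continue | (k=3,j=3): S=150.2556, K−S=0.0000, hold=4.6925 ⇒ V=4.6925 continue  boundary S*=77.1541
step 2: (k=2,j=0): S=86.2192, K−S=42.4708, hold=42.7275 ⇒ V=42.7275 continue | (k=2,j=1): S=107.6700, K−S=21.0200, hold=24.8726 ⇒ V=24.8726 continue | (k=2,j=2): S=134.4576, K−S=0.0000, hold=10.5008 ⇒ V=10.5008 continue  boundary S*=-
step 1: (k=1,j=0): S=96.3495, K−S=32.3405, hold=34.1642 ⇒ V=34.1642 continue | (k=1,j=1): S=120.3206, K−S=8.3694, hold=17.9907 ⇒ V=17.9907 continue  boundary S*=-
step 0: (k=0,j=0): S=107.6700, K−S=21.0200, hold=26.4124 ⇒ V=26.4124 continue  boundary S*=-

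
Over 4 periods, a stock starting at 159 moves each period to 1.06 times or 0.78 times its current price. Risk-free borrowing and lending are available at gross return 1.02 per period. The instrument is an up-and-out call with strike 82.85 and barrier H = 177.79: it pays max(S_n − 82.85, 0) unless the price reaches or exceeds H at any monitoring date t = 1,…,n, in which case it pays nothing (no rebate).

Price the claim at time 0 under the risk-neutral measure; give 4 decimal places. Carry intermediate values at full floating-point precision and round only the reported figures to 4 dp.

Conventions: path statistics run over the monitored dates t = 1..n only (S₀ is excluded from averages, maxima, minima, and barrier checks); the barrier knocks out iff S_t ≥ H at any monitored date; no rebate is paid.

price = 12.5710

Risk-neutral up-probability p* = (R−d)/(u−d) = (1.02−0.78)/(1.06−0.78) = 0.8571; the claim prices as the p*-weighted sum of path payoffs discounted by R^4.
Enumerate all 2^4 = 16 price paths (U = up ×1.06, D = down ×0.78); each path with k up-moves has probability p*^k·(1−p*)^(4−k).
DDDD: M=124.0200, payoff=0.0000, prob=0.000416
UDDD: M=168.5400, payoff=0.0000, prob=0.002499
DUDD: M=131.4612, payoff=0.0000, prob=0.002499
UUDD: M=178.6524, payoff=0.0000, prob=0.014994
DDUD: M=124.0200, payoff=0.0000, prob=0.002499
UDUD: M=168.5400, payoff=25.8421, prob=0.014994
DUUD: M=139.3489, payoff=25.8421, prob=0.014994
UUUD: M=189.3715, payoff=0.0000, prob=0.089963
DDDU: M=124.0200, payoff=0.0000, prob=0.002499
UDDU: M=168.5400, payoff=25.8421, prob=0.014994
DUDU: M=131.4612, payoff=25.8421, prob=0.014994
UUDU: M=178.6524, payoff=0.0000, prob=0.089963
DDUU: M=124.0200, payoff=25.8421, prob=0.014994
UDUU: M=168.5400, payoff=64.8598, prob=0.089963
DUUU: M=147.7098, payoff=64.8598, prob=0.089963
UUUU: M=200.7338, payoff=0.0000, prob=0.539775
Price = Σ prob·payoff / R^4 = 13.607254 / 1.082432 = 12.5710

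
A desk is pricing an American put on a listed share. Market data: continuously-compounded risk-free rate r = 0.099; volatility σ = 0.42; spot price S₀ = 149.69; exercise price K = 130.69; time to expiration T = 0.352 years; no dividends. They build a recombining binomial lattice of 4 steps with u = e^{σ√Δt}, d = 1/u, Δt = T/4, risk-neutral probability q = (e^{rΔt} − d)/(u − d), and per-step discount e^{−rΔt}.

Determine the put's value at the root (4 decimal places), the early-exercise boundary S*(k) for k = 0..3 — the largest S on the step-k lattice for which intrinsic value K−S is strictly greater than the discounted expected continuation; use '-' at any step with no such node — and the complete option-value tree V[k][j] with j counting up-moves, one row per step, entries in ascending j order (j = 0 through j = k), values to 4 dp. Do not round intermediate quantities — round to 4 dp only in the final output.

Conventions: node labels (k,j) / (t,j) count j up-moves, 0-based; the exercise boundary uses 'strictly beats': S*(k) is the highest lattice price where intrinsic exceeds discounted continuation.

price = 5.7909
boundary = - - - 103.0063
tree:
5.7909
10.0820 1.6670
17.0576 3.3898 0.0000
27.6837 6.8929 0.0000 0.0000
39.7502 14.0162 0.0000 0.0000 0.0000

Δt=0.08800, u=1.13269, d=0.88286, q=0.50392, disc=e^(-rΔt)=0.99133
k=4 terminal: V=max(K-S,0) → 39.7502 14.0162 0.0000 0.0000 0.0000
k=3: j=0 S=103.0063 intr=27.6837 cont=26.5501 V=27.6837[EX]; j=1 S=132.1549 intr=0.0000 cont=6.8929 V=6.8929[hold]; j=2 S=169.5518 intr=0.0000 cont=0.0000 V=0.0000[hold]; j=3 S=217.5313 intr=0.0000 cont=0.0000 V=0.0000[hold]  S*(3)=103.0063
k=2: j=0 S=116.6738 intr=14.0162 cont=17.0576 V=17.0576[hold]; j=1 S=149.6900 intr=0.0000 cont=3.3898 V=3.3898[hold]; j=2 S=192.0490 intr=0.0000 cont=0.0000 V=0.0000[hold]  S*(2)=-
k=1: j=0 S=132.1549 intr=0.0000 cont=10.0820 V=10.0820[hold]; j=1 S=169.5518 intr=0.0000 cont=1.6670 V=1.6670[hold]  S*(1)=-
k=0: j=0 S=149.6900 intr=0.0000 cont=5.7909 V=5.7909[hold]  S*(0)=-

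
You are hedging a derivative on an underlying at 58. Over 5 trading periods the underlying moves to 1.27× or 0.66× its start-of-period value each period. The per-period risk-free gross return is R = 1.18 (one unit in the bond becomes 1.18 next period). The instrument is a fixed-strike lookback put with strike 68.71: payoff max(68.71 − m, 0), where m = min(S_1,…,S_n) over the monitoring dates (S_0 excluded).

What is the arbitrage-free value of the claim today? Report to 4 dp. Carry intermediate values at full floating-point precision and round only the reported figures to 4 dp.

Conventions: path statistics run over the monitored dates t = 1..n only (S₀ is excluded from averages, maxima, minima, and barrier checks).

price = 4.1594

Under the martingale measure an up-move has probability p* = 0.8525; value the claim as the probability-weighted average of per-path payoffs, discounted 5 periods at R = 1.18.
Enumerate all 2^5 = 32 price paths (U = up ×1.27, D = down ×0.66); each path with k up-moves has probability p*^k·(1−p*)^(5−k).
DDDDD: m=7.2635, payoff=61.4465, prob=0.000070
UDDDD: m=13.9768, payoff=54.7332, prob=0.000404
DUDDD: m=13.9768, payoff=54.7332, prob=0.000404
UUDDD: m=26.8947, payoff=41.8153, prob=0.002334
DDUDD: m=13.9768, payoff=54.7332, prob=0.000404
UDUDD: m=26.8947, payoff=41.8153, prob=0.002334
DUUDD: m=26.8947, payoff=41.8153, prob=0.002334
UUUDD: m=51.7520, payoff=16.9580, prob=0.013485
DDDUD: m=13.9768, payoff=54.7332, prob=0.000404
UDDUD: m=26.8947, payoff=41.8153, prob=0.002334
DUDUD: m=26.8947, payoff=41.8153, prob=0.002334
UUDUD: m=51.7520, payoff=16.9580, prob=0.013485
DDUUD: m=25.2648, payoff=43.4452, prob=0.002334
UDUUD: m=48.6156, payoff=20.0944, prob=0.013485
DUUUD: m=38.2800, payoff=30.4300, prob=0.013485
UUUUD: m=73.6600, payoff=0.0000, prob=0.077912
DDDDU: m=11.0053, payoff=57.7047, prob=0.000404
UDDDU: m=21.1770, payoff=47.5330, prob=0.002334
DUDDU: m=21.1770, payoff=47.5330, prob=0.002334
UUDDU: m=40.7496, payoff=27.9604, prob=0.013485
DDUDU: m=21.1770, payoff=47.5330, prob=0.002334
UDUDU: m=40.7496, payoff=27.9604, prob=0.013485
DUUDU: m=38.2800, payoff=30.4300, prob=0.013485
UUUDU: m=73.6600, payoff=0.0000, prob=0.077912
DDDUU: m=16.6748, payoff=52.0352, prob=0.002334
UDDUU: m=32.0863, payoff=36.6237, prob=0.013485
DUDUU: m=32.0863, payoff=36.6237, prob=0.013485
UUDUU: m=61.7418, payoff=6.9682, prob=0.077912
DDUUU: m=25.2648, payoff=43.4452, prob=0.013485
UDUUU: m=48.6156, payoff=20.0944, prob=0.077912
DUUUU: m=38.2800, payoff=30.4300, prob=0.077912
UUUUU: m=73.6600, payoff=0.0000, prob=0.450161
Price = Σ prob·payoff / R^5 = 9.515728 / 2.287758 = 4.1594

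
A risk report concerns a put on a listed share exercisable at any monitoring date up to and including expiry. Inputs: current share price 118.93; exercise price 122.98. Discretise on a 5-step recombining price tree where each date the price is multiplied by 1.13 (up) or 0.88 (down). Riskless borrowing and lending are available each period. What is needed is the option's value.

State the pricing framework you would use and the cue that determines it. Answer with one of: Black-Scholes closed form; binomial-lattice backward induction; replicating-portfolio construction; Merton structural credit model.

Key observation: an American put (K = 122.98, S₀ = 118.93) on a 5-date tree has no closed form — the optimal stopping decision is embedded and must be resolved recursively from expiry.

framework: binomial-lattice backward induction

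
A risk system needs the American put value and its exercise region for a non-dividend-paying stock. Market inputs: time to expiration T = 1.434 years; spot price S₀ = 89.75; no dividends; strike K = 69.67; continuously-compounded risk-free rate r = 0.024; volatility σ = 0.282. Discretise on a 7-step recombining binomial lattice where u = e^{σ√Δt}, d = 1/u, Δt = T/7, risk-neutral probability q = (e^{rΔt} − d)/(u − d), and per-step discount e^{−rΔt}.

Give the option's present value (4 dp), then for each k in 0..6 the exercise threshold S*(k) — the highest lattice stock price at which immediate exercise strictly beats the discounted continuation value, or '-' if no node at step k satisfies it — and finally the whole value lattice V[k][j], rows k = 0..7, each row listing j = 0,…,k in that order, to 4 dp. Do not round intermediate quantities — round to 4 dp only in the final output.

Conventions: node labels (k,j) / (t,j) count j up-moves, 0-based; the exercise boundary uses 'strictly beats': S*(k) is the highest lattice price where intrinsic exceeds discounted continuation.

price = 3.1247
boundary = - - - - - 47.4106 53.8651
tree:
3.1247
4.9321 1.2553
7.5935 2.1828 0.2926
11.3364 3.7338 0.5736 0.0000
16.2810 6.2506 1.1244 0.0000 0.0000
22.2594 10.1579 2.2043 0.0000 0.0000 0.0000
27.9405 15.8049 4.3214 0.0000 0.0000 0.0000 0.0000
32.9408 22.2594 8.4717 0.0000 0.0000 0.0000 0.0000 0.0000

Δt=0.20486, u=1.13614, d=0.88017, q=0.48739, disc=e^(-rΔt)=0.99510
k=7 terminal: V=max(K-S,0) → 32.9408 22.2594 8.4717 0.0000 0.0000 0.0000 0.0000 0.0000
k=6: j=0 S=41.7295 intr=27.9405 cont=27.5988 V=27.9405[EX]; j=1 S=53.8651 intr=15.8049 cont=15.4632 V=15.8049[EX]; j=2 S=69.5298 intr=0.1402 cont=4.3214 V=4.3214[hold]; j=3 S=89.7500 intr=0.0000 cont=0.0000 V=0.0000[hold]; j=4 S=115.8505 intr=0.0000 cont=0.0000 V=0.0000[hold]; j=5 S=149.5415 intr=0.0000 cont=0.0000 V=0.0000[hold]; j=6 S=193.0302 intr=0.0000 cont=0.0000 V=0.0000[hold]  S*(6)=53.8651
k=5: j=0 S=47.4106 intr=22.2594 cont=21.9177 V=22.2594[EX]; j=1 S=61.1983 intr=8.4717 cont=10.1579 V=10.1579[hold]; j=2 S=78.9956 intr=0.0000 cont=2.2043 V=2.2043[hold]; j=3 S=101.9686 intr=0.0000 cont=0.0000 V=0.0000[hold]; j=4 S=131.6224 intr=0.0000 cont=0.0000 V=0.0000[hold]; j=5 S=169.9000 intr=0.0000 cont=0.0000 V=0.0000[hold]  S*(5)=47.4106
k=4: j=0 S=53.8651 intr=15.8049 cont=16.2810 V=16.2810[hold]; j=1 S=69.5298 intr=0.1402 cont=6.2506 V=6.2506[hold]; j=2 S=89.7500 intr=0.0000 cont=1.1244 V=1.1244[hold]; j=3 S=115.8505 intr=0.0000 cont=0.0000 V=0.0000[hold]; j=4 S=149.5415 intr=0.0000 cont=0.0000 V=0.0000[hold]  S*(4)=-
k=3: j=0 S=61.1983 intr=8.4717 cont=11.3364 V=11.3364[hold]; j=1 S=78.9956 intr=0.0000 cont=3.7338 V=3.7338[hold]; j=2 S=101.9686 intr=0.0000 cont=0.5736 V=0.5736[hold]; j=3 S=131.6224 intr=0.0000 cont=0.0000 V=0.0000[hold]  S*(3)=-
k=2: j=0 S=69.5298 intr=0.1402 cont=7.5935 V=7.5935[hold]; j=1 S=89.7500 intr=0.0000 cont=2.1828 V=2.1828[hold]; j=2 S=115.8505 intr=0.0000 cont=0.2926 V=0.2926[hold]  S*(2)=-
k=1: j=0 S=78.9956 intr=0.0000 cont=4.9321 V=4.9321[hold]; j=1 S=101.9686 intr=0.0000 cont=1.2553 V=1.2553[hold]  S*(1)=-
k=0: j=0 S=89.7500 intr=0.0000 cont=3.1247 V=3.1247[hold]  S*(0)=-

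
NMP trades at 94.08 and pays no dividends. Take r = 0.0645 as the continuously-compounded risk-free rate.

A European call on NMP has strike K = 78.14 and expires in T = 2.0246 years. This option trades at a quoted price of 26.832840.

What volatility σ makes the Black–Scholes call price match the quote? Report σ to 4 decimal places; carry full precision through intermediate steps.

At σ = 0.1917 the Black–Scholes value reproduces the quote:
σ√T = 0.1917·√2.0246 = 0.272767
d₁ = (ln(S/K) + (r+σ²/2)T) / (σ√T) = (ln(94.08/78.14) + (0.0645+0.1917²/2)·2.0246) / 0.272767 = (0.185643 + 0.167788) / 0.272767 = 1.295725
d₂ = d₁ − σ√T = 1.295725 − 0.272767 = 1.022958
e^{−rT} = 0.877580
N(d₁) = 0.902465,  N(d₂) = 0.846836
V = S·N(d₁) − K·e^{−rT}·N(d₂) = 84.903899 − 58.071059 = 26.832840 (matching the quote); vega is positive throughout, so no other σ reproduces this price

sigma = 0.1917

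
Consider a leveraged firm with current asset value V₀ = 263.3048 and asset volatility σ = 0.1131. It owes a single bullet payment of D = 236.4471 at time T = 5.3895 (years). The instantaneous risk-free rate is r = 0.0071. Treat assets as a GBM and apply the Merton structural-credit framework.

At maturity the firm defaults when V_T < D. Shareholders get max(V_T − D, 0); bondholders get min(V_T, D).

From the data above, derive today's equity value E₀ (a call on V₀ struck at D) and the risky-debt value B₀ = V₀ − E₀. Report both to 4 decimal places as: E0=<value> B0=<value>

E0=47.3288 B0=215.9760

Apply the equity-as-call identities (strike 236.4471, horizon 5.3895 years):
d₁ = [ln(V₀/D) + (r + σ²/2)T] / (σ√T)
   = [ln(263.3048/236.4471) + (0.0071 + 0.5·0.1131²)·5.3895] / (0.1131·√5.3895)
   = [0.107588 + 0.072736] / 0.262565 = 0.686776
d₂ = d₁ − σ√T = 0.686776 − 0.262565 = 0.424211
N(d₁) = 0.753888,  N(d₂) = 0.664294,  e^(−rT) = 0.962457
E₀ = V₀·N(d₁) − D·e^(−rT)·N(d₂)
   = 263.3048·0.753888 − 236.4471·0.962457·0.664294 = 47.328774
B₀ = V₀ − E₀ = 263.3048 − 47.328774 = 215.976026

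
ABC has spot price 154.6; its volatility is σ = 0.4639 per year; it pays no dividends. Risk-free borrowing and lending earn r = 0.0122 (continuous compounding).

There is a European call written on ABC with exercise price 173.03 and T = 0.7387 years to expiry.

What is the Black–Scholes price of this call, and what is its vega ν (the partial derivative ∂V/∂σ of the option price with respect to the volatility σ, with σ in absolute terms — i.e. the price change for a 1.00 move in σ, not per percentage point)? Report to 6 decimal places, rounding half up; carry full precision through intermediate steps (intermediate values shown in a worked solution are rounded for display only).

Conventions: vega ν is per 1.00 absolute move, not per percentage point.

price = 18.176497
ν = 52.912527

σ√T = 0.4639·√0.7387 = 0.398711
d₁ = (ln(S/K) + (r+σ²/2)T) / (σ√T) = (ln(154.6/173.03) + (0.0122+0.4639²/2)·0.7387) / 0.398711 = (-0.112624 + 0.088497) / 0.398711 = -0.060511
d₂ = d₁ − σ√T = -0.060511 − 0.398711 = -0.459222
e^{−rT} = 0.991028
N(d₁) = 0.475874,  N(d₂) = 0.323037
Call price V = S·N(d₁) − K·e^{−rT}·N(d₂) = 73.570172 − 55.393675 = 18.176497
φ(d₁) = (1/√(2π))·e^{−d₁²/2} = 0.398213
ν = S·φ(d₁)·√T = 52.912527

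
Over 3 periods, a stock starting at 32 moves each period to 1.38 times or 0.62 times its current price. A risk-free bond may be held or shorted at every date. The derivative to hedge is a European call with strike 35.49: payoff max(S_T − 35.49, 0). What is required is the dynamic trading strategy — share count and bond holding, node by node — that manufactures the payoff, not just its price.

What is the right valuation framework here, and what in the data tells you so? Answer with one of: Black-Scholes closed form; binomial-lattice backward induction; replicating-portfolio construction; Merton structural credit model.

Key observation: the task asks for the hedge itself — share and bond holdings at every node of the 3-period tree on spot 32 with factors 1.38/0.62 — which is exactly what the replicating-portfolio construction produces.

framework: replicating-portfolio construction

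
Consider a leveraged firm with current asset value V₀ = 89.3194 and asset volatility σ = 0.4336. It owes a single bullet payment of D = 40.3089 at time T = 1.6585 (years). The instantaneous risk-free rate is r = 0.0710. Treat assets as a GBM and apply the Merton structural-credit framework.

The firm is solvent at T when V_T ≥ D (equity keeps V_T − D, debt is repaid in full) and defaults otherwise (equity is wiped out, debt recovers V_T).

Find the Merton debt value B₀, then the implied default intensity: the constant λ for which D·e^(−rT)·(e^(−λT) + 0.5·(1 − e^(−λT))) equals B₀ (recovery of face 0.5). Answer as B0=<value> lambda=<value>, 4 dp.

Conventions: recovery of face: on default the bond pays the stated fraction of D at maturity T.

With assets at 89.3194 and a single debt payment of 40.3089 at 1.6585 years:
d₁ = [ln(V₀/D) + (r + σ²/2)T] / (σ√T)
   = [ln(89.3194/40.3089) + (0.0710 + 0.5·0.4336²)·1.6585] / (0.4336·√1.6585)
   = [0.795646 + 0.273660] / 0.558402 = 1.914940
d₂ = d₁ − σ√T = 1.914940 − 0.558402 = 1.356538
N(d₁) = 0.972250,  N(d₂) = 0.912536,  e^(−rT) = 0.888915
E₀ = V₀·N(d₁) − D·e^(−rT)·N(d₂)
   = 89.3194·0.972250 − 40.3089·0.888915·0.912536 = 54.143529
B₀ = V₀ − E₀ = 89.3194 − 54.143529 = 35.175871
e^(−λT) = (B₀·e^(rT)/D − 0.5)/(1 − 0.5) = (35.1759·1.124967/40.3089 − 0.5)/0.5 = 0.96342340
λ = −ln(0.96342340)/1.6585 = 0.022467

B0=35.1759 lambda=0.0225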